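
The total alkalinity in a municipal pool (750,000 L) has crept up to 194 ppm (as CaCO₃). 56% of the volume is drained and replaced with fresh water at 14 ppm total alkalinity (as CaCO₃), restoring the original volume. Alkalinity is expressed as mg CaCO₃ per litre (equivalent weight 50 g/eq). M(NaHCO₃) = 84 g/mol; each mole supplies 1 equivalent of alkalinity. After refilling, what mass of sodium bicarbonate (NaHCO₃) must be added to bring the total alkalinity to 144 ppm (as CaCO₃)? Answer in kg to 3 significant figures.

64.0 kg

After draining 56% and refilling: 194 × 0.44 + 14 × 0.56 = 93.2 ppm.
Deficit to target: 144 − 93.2 = 50.8 mg/L.
As CaCO₃: 50.8 mg/L × 750,000 L = 38,100 g; ÷ 50 g/eq ÷ 1 = 762 mol NaHCO₃.
Mass: 762 × 84 = 64,010 g.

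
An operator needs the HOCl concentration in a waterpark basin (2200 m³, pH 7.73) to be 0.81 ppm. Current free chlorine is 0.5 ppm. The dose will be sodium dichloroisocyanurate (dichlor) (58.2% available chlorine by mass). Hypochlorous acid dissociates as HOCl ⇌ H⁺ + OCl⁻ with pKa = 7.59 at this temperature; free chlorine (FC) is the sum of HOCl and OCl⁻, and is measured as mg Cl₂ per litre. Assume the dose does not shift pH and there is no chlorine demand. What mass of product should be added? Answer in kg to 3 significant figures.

Volume: 2200 m³ = 2,200,000 L.
[OCl⁻]/[HOCl] = 10^(pH − pKa) = 10^(7.73 − 7.59) = 1.38; fraction as HOCl = 1/(1 + 1.38) = 0.4201.
Free chlorine required for 0.81 ppm HOCl: 0.81 / 0.4201 = 1.928 ppm.
FC to add: 1.928 − 0.5 = 1.428 mg/L as Cl₂.
Cl₂ equivalent: 1.428 mg/L × 2,200,000 L = 3142 g.
Product at 58.2% available Cl: 3142 / 0.582 = 5398 g.

5.40 kg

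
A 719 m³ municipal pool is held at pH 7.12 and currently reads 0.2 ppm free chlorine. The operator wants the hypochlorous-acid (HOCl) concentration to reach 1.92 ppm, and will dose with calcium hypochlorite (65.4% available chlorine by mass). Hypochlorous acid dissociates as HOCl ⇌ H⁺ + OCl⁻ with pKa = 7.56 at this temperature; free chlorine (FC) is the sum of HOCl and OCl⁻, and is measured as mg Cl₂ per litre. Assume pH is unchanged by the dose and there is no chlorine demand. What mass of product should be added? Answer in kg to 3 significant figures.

2.66 kg

Volume: 719 m³ = 719,000 L.
[OCl⁻]/[HOCl] = 10^(pH − pKa) = 10^(7.12 − 7.56) = 0.3631; fraction as HOCl = 1/(1 + 0.3631) = 0.7336.
Free chlorine required for 1.92 ppm HOCl: 1.92 / 0.7336 = 2.617 ppm.
FC to add: 2.617 − 0.2 = 2.417 mg/L as Cl₂.
Cl₂ equivalent: 2.417 mg/L × 719,000 L = 1738 g.
Product at 65.4% available Cl: 1738 / 0.654 = 2657 g.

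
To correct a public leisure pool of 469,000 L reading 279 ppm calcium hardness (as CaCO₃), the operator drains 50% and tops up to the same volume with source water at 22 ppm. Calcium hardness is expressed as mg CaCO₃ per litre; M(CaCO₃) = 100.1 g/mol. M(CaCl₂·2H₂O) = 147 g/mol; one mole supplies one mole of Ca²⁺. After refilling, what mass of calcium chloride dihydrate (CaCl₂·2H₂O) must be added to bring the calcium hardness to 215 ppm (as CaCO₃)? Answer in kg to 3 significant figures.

44.4 kg

After draining 50% and refilling: 279 × 0.50 + 22 × 0.50 = 150.5 ppm.
Deficit to target: 215 − 150.5 = 64.5 mg/L.
As CaCO₃: 64.5 mg/L × 469,000 L = 30,250 g; ÷ 100.1 = 302.2 mol Ca²⁺.
Mass: 302.2 × 147 = 44,420 g.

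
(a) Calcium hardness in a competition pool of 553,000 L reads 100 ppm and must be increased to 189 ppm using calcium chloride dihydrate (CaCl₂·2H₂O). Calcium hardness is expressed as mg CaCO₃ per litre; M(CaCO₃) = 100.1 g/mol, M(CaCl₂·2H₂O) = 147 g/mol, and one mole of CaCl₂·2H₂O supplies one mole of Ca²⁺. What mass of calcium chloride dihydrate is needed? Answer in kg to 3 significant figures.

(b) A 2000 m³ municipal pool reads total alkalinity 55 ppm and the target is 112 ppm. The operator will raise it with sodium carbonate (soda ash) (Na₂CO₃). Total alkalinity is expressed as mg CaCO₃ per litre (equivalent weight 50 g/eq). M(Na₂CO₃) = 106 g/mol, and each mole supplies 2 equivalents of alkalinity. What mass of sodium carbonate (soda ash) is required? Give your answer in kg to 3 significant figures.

(a) Hardness to add: (189 − 100) = 89 mg/L as CaCO₃ × 553,000 L = 49,220 g as CaCO₃.
(a) Moles of Ca²⁺ (1 mol Ca²⁺ ≡ 1 mol CaCO₃): 49,220 / 100.1 g/mol = 491.7 mol.
(a) Mass of CaCl₂·2H₂O: 491.7 × 147 = 72,280 g.

(b) Volume: 2000 m³ = 2,000,000 L.
(b) Alkalinity to add: (112 − 55) = 57 mg/L as CaCO₃ × 2,000,000 L = 114,000 g as CaCO₃.
(b) Equivalents: 114,000 g ÷ 50 g/eq = 2280 eq.
(b) Each mole of Na₂CO₃ supplies 2 eq, so 2280 / 2 = 1140 mol.
(b) Mass: 1140 mol × 106 g/mol = 120,800 g.

(a) 72.3 kg; (b) 121 kg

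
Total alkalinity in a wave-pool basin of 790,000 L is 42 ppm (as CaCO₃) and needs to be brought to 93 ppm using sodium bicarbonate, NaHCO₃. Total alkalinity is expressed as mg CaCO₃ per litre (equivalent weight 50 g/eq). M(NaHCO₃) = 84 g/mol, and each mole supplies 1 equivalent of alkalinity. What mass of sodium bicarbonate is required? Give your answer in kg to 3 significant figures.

67.7 kg

Alkalinity to add: (93 − 42) = 51 mg/L as CaCO₃ × 790,000 L = 40,290 g as CaCO₃.
Equivalents: 40,290 g ÷ 50 g/eq = 805.8 eq.
NaHCO₃ supplies 1 eq per mole → 805.8 mol.
Mass: 805.8 mol × 84 g/mol = 67,690 g.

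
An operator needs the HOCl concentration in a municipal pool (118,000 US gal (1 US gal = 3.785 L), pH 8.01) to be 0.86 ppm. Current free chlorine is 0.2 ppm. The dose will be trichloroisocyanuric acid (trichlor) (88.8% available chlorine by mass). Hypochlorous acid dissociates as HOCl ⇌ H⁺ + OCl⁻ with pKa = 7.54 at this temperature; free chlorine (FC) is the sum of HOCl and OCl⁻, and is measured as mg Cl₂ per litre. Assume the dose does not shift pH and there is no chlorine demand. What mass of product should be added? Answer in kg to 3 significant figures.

Volume: 118,000 US gal × 3.785 L/gal = 446,630 L.
[OCl⁻]/[HOCl] = 10^(pH − pKa) = 10^(8.01 − 7.54) = 2.951; fraction as HOCl = 1/(1 + 2.951) = 0.2531.
Free chlorine required for 0.86 ppm HOCl: 0.86 / 0.2531 = 3.398 ppm.
FC to add: 3.398 − 0.2 = 3.198 mg/L as Cl₂.
Cl₂ equivalent: 3.198 mg/L × 446,630 L = 1428 g.
Product at 88.8% available Cl: 1428 / 0.888 = 1608 g.

1.61 kg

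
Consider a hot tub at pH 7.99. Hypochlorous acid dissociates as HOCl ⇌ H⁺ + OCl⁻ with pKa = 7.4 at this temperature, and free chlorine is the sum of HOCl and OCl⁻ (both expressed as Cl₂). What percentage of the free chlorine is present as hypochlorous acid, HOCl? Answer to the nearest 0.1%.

[OCl⁻]/[HOCl] = 10^(pH − pKa) = 10^(7.99 − 7.4) = 10^0.59 = 3.89.
Fraction as HOCl = 1 / (1 + 3.89) = 0.2045.

20.4%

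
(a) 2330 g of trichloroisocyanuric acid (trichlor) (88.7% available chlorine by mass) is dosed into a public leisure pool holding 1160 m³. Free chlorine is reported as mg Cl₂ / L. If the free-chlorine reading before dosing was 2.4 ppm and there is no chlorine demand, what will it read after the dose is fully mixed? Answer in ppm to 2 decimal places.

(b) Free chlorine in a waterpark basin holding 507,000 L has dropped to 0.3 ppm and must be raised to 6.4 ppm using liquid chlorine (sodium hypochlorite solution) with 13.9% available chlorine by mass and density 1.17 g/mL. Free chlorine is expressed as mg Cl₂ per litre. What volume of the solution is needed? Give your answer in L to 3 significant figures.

(a) 4.18 ppm; (b) 19.0 L

(a) Volume: 1160 m³ = 1,160,000 L.
(a) Available chlorine delivered: 2330 g × 0.887 = 2067 g as Cl₂.
(a) Concentration rise: 2067 g / 1,160,000 L = 1.782 mg/L = 1.78 ppm.
(a) Final FC: 2.4 + 1.78 = 4.18 ppm.

(b) Chlorine deficit: 6.4 − 0.3 = 6.1 ppm = 6.1 mg/L as Cl₂.
(b) Cl₂ equivalent needed: 6.1 mg/L × 507,000 L = 3,093,000 mg = 3093 g.
(b) Product at 13.9% available chlorine: 3093 / 0.139 = 22,250 g.
(b) Volume at density 1.17 g/mL: 22,250 g ÷ 1.17 g/mL = 19,020 mL.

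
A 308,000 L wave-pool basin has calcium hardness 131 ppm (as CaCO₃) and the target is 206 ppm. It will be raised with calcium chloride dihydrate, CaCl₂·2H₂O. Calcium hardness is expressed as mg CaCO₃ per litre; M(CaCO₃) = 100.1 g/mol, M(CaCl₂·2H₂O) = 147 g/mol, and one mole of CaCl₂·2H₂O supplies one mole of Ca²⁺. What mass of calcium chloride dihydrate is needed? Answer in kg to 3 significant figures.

Hardness to add: (206 − 131) = 75 mg/L as CaCO₃ × 308,000 L = 23,100 g as CaCO₃.
Moles of Ca²⁺ (1 mol Ca²⁺ ≡ 1 mol CaCO₃): 23,100 / 100.1 g/mol = 230.8 mol.
Mass of CaCl₂·2H₂O: 230.8 × 147 = 33,920 g.

33.9 kg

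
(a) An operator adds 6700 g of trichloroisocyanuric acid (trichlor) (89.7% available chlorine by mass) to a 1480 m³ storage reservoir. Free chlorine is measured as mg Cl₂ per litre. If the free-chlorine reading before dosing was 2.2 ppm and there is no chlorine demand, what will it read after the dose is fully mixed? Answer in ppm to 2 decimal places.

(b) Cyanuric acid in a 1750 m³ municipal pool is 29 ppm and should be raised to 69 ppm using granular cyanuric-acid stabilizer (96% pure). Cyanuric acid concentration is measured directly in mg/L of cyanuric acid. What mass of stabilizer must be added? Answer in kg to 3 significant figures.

(a) 6.26 ppm; (b) 72.9 kg

(a) Volume: 1480 m³ = 1,480,000 L.
(a) Available chlorine delivered: 6700 g × 0.897 = 6010 g as Cl₂.
(a) Concentration rise: 6010 g / 1,480,000 L = 4.061 mg/L = 4.06 ppm.
(a) Final FC: 2.2 + 4.06 = 6.26 ppm.

(b) Volume: 1750 m³ = 1,750,000 L.
(b) CYA to add: (69 − 29) = 40 mg/L × 1,750,000 L = 70,000 g cyanuric acid.
(b) At 96% purity: 70,000 / 0.96 = 72,920 g product.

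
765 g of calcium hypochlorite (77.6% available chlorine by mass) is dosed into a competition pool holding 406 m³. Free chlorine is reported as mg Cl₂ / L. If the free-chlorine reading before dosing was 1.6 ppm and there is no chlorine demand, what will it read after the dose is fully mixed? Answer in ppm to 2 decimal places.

3.06 ppm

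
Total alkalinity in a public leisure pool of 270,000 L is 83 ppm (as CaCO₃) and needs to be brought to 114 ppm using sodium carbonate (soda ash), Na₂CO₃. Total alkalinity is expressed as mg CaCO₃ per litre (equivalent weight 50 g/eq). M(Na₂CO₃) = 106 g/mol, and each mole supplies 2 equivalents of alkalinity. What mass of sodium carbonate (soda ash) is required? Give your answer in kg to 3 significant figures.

8.87 kg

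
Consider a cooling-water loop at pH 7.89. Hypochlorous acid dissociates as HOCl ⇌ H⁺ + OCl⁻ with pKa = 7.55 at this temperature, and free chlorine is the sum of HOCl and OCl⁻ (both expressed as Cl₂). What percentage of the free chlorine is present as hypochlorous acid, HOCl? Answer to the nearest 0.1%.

31.4%

[OCl⁻]/[HOCl] = 10^(pH − pKa) = 10^(7.89 − 7.55) = 10^0.34 = 2.188.
Fraction as HOCl = 1 / (1 + 2.188) = 0.3137.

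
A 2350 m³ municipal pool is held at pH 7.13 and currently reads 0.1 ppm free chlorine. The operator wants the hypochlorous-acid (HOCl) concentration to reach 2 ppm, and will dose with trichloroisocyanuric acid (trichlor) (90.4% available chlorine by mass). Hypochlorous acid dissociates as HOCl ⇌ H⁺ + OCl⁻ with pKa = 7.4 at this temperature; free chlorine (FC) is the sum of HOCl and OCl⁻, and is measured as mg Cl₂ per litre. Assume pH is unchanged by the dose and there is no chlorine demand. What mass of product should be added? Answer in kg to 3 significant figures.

7.73 kg

Volume: 2350 m³ = 2,350,000 L.
[OCl⁻]/[HOCl] = 10^(pH − pKa) = 10^(7.13 − 7.4) = 0.537; fraction as HOCl = 1/(1 + 0.537) = 0.6506.
Free chlorine required for 2 ppm HOCl: 2 / 0.6506 = 3.074 ppm.
FC to add: 3.074 − 0.1 = 2.974 mg/L as Cl₂.
Cl₂ equivalent: 2.974 mg/L × 2,350,000 L = 6989 g.
Product at 90.4% available Cl: 6989 / 0.904 = 7731 g.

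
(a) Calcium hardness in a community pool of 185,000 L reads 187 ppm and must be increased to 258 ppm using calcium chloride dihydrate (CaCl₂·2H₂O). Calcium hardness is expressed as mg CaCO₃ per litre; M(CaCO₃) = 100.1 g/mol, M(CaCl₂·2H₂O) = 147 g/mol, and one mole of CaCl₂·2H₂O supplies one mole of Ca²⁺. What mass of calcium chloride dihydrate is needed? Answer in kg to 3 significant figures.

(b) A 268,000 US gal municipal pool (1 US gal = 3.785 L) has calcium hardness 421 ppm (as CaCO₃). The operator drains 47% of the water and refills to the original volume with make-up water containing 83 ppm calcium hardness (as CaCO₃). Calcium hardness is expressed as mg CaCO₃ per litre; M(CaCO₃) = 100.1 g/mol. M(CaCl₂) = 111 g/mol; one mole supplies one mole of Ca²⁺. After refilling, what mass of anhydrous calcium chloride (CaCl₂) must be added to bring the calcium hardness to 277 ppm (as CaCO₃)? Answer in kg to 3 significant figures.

(a) Hardness to add: (258 − 187) = 71 mg/L as CaCO₃ × 185,000 L = 13,140 g as CaCO₃.
(a) Moles of Ca²⁺ (1 mol Ca²⁺ ≡ 1 mol CaCO₃): 13,140 / 100.1 g/mol = 131.2 mol.
(a) Mass of CaCl₂·2H₂O: 131.2 × 147 = 19,290 g.

(b) Volume: 268,000 US gal × 3.785 L/gal = 1,014,380 L.
(b) After draining 47% and refilling: 421 × 0.53 + 83 × 0.47 = 262.14 ppm.
(b) Deficit to target: 277 − 262.14 = 14.86 mg/L.
(b) As CaCO₃: 14.86 mg/L × 1,014,380 L = 15,070 g; ÷ 100.1 = 150.6 mol Ca²⁺.
(b) Mass: 150.6 × 111 = 16,720 g.

(a) 19.3 kg; (b) 16.7 kg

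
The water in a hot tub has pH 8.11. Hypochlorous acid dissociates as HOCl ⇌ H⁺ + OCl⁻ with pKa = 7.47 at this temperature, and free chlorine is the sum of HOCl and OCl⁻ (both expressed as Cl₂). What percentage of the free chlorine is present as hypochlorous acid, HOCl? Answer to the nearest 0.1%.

[OCl⁻]/[HOCl] = 10^(pH − pKa) = 10^(8.11 − 7.47) = 10^0.64 = 4.365.
Fraction as HOCl = 1 / (1 + 4.365) = 0.1864.

18.6%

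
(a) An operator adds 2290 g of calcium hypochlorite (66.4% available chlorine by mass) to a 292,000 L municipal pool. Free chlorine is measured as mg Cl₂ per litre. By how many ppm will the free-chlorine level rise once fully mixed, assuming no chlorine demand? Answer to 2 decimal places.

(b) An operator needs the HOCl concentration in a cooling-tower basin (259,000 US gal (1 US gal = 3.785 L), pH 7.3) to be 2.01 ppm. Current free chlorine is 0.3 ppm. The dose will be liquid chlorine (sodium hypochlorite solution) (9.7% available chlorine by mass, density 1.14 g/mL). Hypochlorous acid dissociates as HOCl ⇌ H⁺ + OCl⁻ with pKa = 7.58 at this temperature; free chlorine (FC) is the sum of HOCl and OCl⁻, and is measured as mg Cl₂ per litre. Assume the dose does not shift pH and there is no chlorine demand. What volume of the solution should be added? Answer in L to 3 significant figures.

(a) Available chlorine delivered: 2290 g × 0.664 = 1521 g as Cl₂.
(a) Concentration rise: 1521 g / 292,000 L = 5.207 mg/L = 5.21 ppm.

(b) Volume: 259,000 US gal × 3.785 L/gal = 980,315 L.
(b) [OCl⁻]/[HOCl] = 10^(pH − pKa) = 10^(7.3 − 7.58) = 0.5248; fraction as HOCl = 1/(1 + 0.5248) = 0.6558.
(b) Free chlorine required for 2.01 ppm HOCl: 2.01 / 0.6558 = 3.065 ppm.
(b) FC to add: 3.065 − 0.3 = 2.765 mg/L as Cl₂.
(b) Cl₂ equivalent: 2.765 mg/L × 980,315 L = 2710 g.
(b) Product at 9.7% available Cl: 2710 / 0.097 = 27,940 g.
(b) Volume: 27,940 g ÷ 1.14 g/mL = 24,510 mL.

(a) 5.21 ppm; (b) 24.5 L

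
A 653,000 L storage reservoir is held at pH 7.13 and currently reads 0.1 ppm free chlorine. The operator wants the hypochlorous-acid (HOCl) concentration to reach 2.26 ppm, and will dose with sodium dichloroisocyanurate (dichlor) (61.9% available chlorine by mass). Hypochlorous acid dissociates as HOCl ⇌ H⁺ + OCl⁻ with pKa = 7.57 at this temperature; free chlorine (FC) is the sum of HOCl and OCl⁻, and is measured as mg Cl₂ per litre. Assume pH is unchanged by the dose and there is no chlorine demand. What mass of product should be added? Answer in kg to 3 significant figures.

[OCl⁻]/[HOCl] = 10^(pH − pKa) = 10^(7.13 − 7.57) = 0.3631; fraction as HOCl = 1/(1 + 0.3631) = 0.7336.
Free chlorine required for 2.26 ppm HOCl: 2.26 / 0.7336 = 3.081 ppm.
FC to add: 3.081 − 0.1 = 2.981 mg/L as Cl₂.
Cl₂ equivalent: 2.981 mg/L × 653,000 L = 1946 g.
Product at 61.9% available Cl: 1946 / 0.619 = 3144 g.

3.14 kg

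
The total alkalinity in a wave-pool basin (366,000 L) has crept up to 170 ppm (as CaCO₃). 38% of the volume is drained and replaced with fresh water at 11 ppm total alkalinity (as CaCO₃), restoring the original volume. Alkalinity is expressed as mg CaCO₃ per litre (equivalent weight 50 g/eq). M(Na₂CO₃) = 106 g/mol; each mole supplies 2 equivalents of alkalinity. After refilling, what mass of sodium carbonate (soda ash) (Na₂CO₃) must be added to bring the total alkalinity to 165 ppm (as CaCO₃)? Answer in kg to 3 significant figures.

After draining 38% and refilling: 170 × 0.62 + 11 × 0.38 = 109.58 ppm.
Deficit to target: 165 − 109.58 = 55.42 mg/L.
As CaCO₃: 55.42 mg/L × 366,000 L = 20,280 g; ÷ 50 g/eq ÷ 2 = 202.8 mol Na₂CO₃.
Mass: 202.8 × 106 = 21,500 g.

21.5 kg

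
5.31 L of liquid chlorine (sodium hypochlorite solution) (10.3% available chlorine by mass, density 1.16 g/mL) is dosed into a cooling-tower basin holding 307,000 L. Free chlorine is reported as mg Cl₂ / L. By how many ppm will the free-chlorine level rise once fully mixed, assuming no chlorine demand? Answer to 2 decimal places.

2.07 ppm

Mass of solution: 5.31 L × 1000 mL/L × 1.16 g/mL = 6160 g.
Available chlorine delivered: 6160 g × 0.103 = 634.4 g as Cl₂.
Concentration rise: 634.4 g / 307,000 L = 2.067 mg/L = 2.07 ppm.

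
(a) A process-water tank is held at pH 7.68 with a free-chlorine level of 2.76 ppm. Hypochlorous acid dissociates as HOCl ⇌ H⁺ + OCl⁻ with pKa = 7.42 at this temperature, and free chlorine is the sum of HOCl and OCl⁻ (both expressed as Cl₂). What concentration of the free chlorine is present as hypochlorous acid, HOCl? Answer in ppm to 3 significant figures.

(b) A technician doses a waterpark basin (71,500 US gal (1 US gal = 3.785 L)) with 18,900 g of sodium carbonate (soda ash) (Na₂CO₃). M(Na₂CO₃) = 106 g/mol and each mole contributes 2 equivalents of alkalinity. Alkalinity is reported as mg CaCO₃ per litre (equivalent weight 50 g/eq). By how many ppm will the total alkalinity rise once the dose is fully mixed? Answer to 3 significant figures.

(a) 0.979 ppm; (b) 65.9 ppm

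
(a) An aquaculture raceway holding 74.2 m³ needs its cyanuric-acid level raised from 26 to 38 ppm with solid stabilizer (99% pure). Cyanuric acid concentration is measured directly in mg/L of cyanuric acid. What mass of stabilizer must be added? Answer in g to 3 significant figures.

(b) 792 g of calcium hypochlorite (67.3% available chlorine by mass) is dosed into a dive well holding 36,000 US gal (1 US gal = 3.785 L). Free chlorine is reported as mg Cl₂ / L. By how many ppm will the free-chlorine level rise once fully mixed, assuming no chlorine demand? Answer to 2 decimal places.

(a) 899 g; (b) 3.91 ppm

(a) Volume: 74.2 m³ = 74,200 L.
(a) CYA to add: (38 − 26) = 12 mg/L × 74,200 L = 890.4 g cyanuric acid.
(a) At 99% purity: 890.4 / 0.99 = 899.4 g product.

(b) Volume: 36,000 US gal × 3.785 L/gal = 136,260 L.
(b) Available chlorine delivered: 792 g × 0.673 = 533 g as Cl₂.
(b) Concentration rise: 533 g / 136,260 L = 3.912 mg/L = 3.91 ppm.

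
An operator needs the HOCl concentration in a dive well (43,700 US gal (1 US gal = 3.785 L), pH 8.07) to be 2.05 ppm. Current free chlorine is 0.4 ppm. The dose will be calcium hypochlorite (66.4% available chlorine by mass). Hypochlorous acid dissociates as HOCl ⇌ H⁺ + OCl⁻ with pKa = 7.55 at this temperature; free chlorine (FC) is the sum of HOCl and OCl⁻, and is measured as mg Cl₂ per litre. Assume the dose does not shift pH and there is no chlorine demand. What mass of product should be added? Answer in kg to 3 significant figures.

Volume: 43,700 US gal × 3.785 L/gal = 165,404 L.
[OCl⁻]/[HOCl] = 10^(pH − pKa) = 10^(8.07 − 7.55) = 3.311; fraction as HOCl = 1/(1 + 3.311) = 0.2319.
Free chlorine required for 2.05 ppm HOCl: 2.05 / 0.2319 = 8.838 ppm.
FC to add: 8.838 − 0.4 = 8.438 mg/L as Cl₂.
Cl₂ equivalent: 8.438 mg/L × 165,404 L = 1396 g.
Product at 66.4% available Cl: 1396 / 0.664 = 2102 g.

2.10 kg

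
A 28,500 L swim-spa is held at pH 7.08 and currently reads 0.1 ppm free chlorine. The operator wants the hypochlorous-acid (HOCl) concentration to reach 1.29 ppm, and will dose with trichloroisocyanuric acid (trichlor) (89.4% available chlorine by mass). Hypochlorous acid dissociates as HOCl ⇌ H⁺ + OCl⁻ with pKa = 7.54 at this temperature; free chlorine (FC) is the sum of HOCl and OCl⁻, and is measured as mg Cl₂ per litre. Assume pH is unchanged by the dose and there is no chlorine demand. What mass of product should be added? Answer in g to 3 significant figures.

52.2 g

[OCl⁻]/[HOCl] = 10^(pH − pKa) = 10^(7.08 − 7.54) = 0.3467; fraction as HOCl = 1/(1 + 0.3467) = 0.7425.
Free chlorine required for 1.29 ppm HOCl: 1.29 / 0.7425 = 1.737 ppm.
FC to add: 1.737 − 0.1 = 1.637 mg/L as Cl₂.
Cl₂ equivalent: 1.637 mg/L × 28,500 L = 46.66 g.
Product at 89.4% available Cl: 46.66 / 0.894 = 52.2 g.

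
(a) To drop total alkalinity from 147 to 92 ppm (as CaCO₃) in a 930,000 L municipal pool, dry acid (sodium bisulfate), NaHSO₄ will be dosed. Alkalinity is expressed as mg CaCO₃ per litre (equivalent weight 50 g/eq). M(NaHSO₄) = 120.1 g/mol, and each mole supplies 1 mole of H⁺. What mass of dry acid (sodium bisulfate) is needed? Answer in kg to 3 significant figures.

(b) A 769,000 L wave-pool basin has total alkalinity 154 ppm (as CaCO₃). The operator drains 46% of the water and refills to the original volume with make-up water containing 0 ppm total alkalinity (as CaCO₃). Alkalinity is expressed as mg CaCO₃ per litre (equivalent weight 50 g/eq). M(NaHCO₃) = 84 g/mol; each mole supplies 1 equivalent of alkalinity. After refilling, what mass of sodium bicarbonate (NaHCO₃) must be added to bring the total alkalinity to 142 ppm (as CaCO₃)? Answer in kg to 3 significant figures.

(a) Alkalinity to neutralize: (147 − 92) = 55 mg/L as CaCO₃ × 930,000 L = 51,150 g as CaCO₃.
(a) Equivalents of H⁺ required: 51,150 ÷ 50 g/eq = 1023 eq = 1023 mol NaHSO₄.
(a) Mass of NaHSO₄: 1023 × 120.1 = 122,900 g.

(b) After draining 46% and refilling: 154 × 0.54 + 0 × 0.46 = 83.16 ppm.
(b) Deficit to target: 142 − 83.16 = 58.84 mg/L.
(b) As CaCO₃: 58.84 mg/L × 769,000 L = 45,250 g; ÷ 50 g/eq ÷ 1 = 905 mol NaHCO₃.
(b) Mass: 905 × 84 = 76,020 g.

(a) 123 kg; (b) 76.0 kg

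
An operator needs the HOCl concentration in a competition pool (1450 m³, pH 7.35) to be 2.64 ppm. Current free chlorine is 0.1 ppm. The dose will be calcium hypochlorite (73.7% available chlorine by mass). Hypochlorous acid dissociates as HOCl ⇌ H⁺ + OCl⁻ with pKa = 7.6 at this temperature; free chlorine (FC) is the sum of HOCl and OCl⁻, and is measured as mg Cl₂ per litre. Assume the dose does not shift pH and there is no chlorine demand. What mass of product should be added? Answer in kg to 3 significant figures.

7.92 kg

Volume: 1450 m³ = 1,450,000 L.
[OCl⁻]/[HOCl] = 10^(pH − pKa) = 10^(7.35 − 7.6) = 0.5623; fraction as HOCl = 1/(1 + 0.5623) = 0.6401.
Free chlorine required for 2.64 ppm HOCl: 2.64 / 0.6401 = 4.125 ppm.
FC to add: 4.125 − 0.1 = 4.025 mg/L as Cl₂.
Cl₂ equivalent: 4.025 mg/L × 1,450,000 L = 5836 g.
Product at 73.7% available Cl: 5836 / 0.737 = 7918 g.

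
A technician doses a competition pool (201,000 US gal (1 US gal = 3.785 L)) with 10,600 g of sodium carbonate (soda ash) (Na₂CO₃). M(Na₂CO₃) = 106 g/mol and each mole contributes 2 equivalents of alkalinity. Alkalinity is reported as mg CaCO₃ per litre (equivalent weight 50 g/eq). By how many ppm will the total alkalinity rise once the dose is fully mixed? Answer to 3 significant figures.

13.1 ppm

Volume: 201,000 US gal × 3.785 L/gal = 760,785 L.
Moles of Na₂CO₃: 10,600 g ÷ 106 g/mol = 100 mol → 200 eq of alkalinity.
As CaCO₃: 200 eq × 50 g/eq = 10,000 g.
Rise: 10,000 g / 760,785 L × 1000 = 13.14 mg/L.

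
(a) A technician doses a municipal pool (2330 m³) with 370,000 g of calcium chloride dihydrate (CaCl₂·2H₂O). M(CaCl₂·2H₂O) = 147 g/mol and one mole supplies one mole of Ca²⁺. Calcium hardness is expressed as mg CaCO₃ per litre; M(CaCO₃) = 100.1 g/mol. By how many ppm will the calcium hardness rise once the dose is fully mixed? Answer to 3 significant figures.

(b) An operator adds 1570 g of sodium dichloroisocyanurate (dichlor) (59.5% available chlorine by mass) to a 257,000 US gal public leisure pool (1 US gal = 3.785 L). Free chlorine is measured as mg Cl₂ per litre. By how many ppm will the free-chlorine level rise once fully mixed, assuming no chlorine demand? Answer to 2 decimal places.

(a) Volume: 2330 m³ = 2,330,000 L.
(a) Moles of Ca²⁺: 370,000 g ÷ 147 g/mol = 2517 mol.
(a) As CaCO₃: 2517 mol × 100.1 g/mol = 252,000 g.
(a) Rise: 252,000 g / 2,330,000 L × 1000 = 108.1 mg/L.

(b) Volume: 257,000 US gal × 3.785 L/gal = 972,745 L.
(b) Available chlorine delivered: 1570 g × 0.595 = 934.1 g as Cl₂.
(b) Concentration rise: 934.1 g / 972,745 L = 0.9603 mg/L = 0.96 ppm.

(a) 108 ppm; (b) 0.96 ppm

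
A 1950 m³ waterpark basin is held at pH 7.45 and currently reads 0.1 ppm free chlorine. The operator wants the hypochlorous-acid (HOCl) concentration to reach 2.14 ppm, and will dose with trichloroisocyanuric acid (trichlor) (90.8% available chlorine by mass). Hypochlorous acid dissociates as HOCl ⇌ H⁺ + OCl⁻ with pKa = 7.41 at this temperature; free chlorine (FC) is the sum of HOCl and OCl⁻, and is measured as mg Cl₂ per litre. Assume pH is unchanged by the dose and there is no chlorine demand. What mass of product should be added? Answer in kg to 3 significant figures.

Volume: 1950 m³ = 1,950,000 L.
[OCl⁻]/[HOCl] = 10^(pH − pKa) = 10^(7.45 − 7.41) = 1.096; fraction as HOCl = 1/(1 + 1.096) = 0.477.
Free chlorine required for 2.14 ppm HOCl: 2.14 / 0.477 = 4.486 ppm.
FC to add: 4.486 − 0.1 = 4.386 mg/L as Cl₂.
Cl₂ equivalent: 4.386 mg/L × 1,950,000 L = 8554 g.
Product at 90.8% available Cl: 8554 / 0.908 = 9420 g.

9.42 kg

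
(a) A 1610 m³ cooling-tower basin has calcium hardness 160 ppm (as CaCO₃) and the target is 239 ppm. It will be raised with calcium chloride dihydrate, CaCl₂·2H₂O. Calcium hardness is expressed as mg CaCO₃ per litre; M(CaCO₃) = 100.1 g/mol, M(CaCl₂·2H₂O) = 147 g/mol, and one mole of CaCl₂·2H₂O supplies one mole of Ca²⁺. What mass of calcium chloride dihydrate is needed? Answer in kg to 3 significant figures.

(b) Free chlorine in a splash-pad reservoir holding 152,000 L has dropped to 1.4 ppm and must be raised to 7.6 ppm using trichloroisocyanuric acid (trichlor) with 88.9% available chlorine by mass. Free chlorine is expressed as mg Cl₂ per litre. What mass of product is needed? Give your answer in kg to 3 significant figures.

(a) 187 kg; (b) 1.06 kg

(a) Volume: 1610 m³ = 1,610,000 L.
(a) Hardness to add: (239 − 160) = 79 mg/L as CaCO₃ × 1,610,000 L = 127,200 g as CaCO₃.
(a) Moles of Ca²⁺ (1 mol Ca²⁺ ≡ 1 mol CaCO₃): 127,200 / 100.1 g/mol = 1271 mol.
(a) Mass of CaCl₂·2H₂O: 1271 × 147 = 186,800 g.

(b) Chlorine deficit: 7.6 − 1.4 = 6.2 ppm = 6.2 mg/L as Cl₂.
(b) Cl₂ equivalent needed: 6.2 mg/L × 152,000 L = 942,400 mg = 942.4 g.
(b) Product at 88.9% available chlorine: 942.4 / 0.889 = 1060 g.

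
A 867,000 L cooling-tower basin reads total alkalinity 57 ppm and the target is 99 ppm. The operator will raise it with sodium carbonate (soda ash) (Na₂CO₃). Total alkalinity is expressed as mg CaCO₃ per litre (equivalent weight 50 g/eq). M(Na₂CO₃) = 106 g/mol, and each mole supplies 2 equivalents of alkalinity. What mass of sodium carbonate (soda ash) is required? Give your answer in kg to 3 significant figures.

Alkalinity to add: (99 − 57) = 42 mg/L as CaCO₃ × 867,000 L = 36,410 g as CaCO₃.
Equivalents: 36,410 g ÷ 50 g/eq = 728.3 eq.
Each mole of Na₂CO₃ supplies 2 eq, so 728.3 / 2 = 364.1 mol.
Mass: 364.1 mol × 106 g/mol = 38,600 g.

38.6 kg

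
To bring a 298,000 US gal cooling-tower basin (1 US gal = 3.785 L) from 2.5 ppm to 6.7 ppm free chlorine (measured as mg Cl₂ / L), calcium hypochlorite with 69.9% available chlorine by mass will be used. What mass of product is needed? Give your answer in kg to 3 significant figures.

Volume: 298,000 US gal × 3.785 L/gal = 1,127,930 L.
Chlorine deficit: 6.7 − 2.5 = 4.2 ppm = 4.2 mg/L as Cl₂.
Cl₂ equivalent needed: 4.2 mg/L × 1,127,930 L = 4,737,000 mg = 4737 g.
Product at 69.9% available chlorine: 4737 / 0.699 = 6777 g.

6.78 kg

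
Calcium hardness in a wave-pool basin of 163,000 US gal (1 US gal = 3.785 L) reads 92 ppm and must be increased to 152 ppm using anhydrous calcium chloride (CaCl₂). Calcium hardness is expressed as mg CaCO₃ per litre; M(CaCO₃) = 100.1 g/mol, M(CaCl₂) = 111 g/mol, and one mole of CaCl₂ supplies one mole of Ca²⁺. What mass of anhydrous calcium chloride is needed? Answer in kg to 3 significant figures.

Volume: 163,000 US gal × 3.785 L/gal = 616,955 L.
Hardness to add: (152 − 92) = 60 mg/L as CaCO₃ × 616,955 L = 37,020 g as CaCO₃.
Moles of Ca²⁺ (1 mol Ca²⁺ ≡ 1 mol CaCO₃): 37,020 / 100.1 g/mol = 369.8 mol.
Mass of CaCl₂: 369.8 × 111 = 41,050 g.

41.0 kg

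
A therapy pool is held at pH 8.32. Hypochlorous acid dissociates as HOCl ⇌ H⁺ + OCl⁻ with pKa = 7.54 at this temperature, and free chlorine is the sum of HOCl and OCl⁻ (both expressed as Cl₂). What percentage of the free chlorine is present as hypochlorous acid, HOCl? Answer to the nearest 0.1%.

[OCl⁻]/[HOCl] = 10^(pH − pKa) = 10^(8.32 − 7.54) = 10^0.78 = 6.026.
Fraction as HOCl = 1 / (1 + 6.026) = 0.1423.

14.2%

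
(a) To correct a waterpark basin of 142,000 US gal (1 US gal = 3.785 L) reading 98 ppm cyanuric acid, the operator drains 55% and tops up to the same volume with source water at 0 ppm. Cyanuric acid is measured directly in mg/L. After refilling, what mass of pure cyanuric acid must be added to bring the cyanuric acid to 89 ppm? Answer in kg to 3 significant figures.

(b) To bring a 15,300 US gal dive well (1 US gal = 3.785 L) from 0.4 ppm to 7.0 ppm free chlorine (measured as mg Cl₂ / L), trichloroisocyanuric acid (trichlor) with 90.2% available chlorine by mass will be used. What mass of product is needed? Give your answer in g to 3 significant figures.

(a) Volume: 142,000 US gal × 3.785 L/gal = 537,470 L.
(a) After draining 55% and refilling: 98 × 0.45 + 0 × 0.55 = 44.1 ppm.
(a) Deficit to target: 89 − 44.1 = 44.9 mg/L.
(a) Mass: 44.9 mg/L × 537,470 L = 24,130 g cyanuric acid.

(b) Volume: 15,300 US gal × 3.785 L/gal = 57,910 L.
(b) Chlorine deficit: 7.0 − 0.4 = 6.6 ppm = 6.6 mg/L as Cl₂.
(b) Cl₂ equivalent needed: 6.6 mg/L × 57,910 L = 382,200 mg = 382.2 g.
(b) Product at 90.2% available chlorine: 382.2 / 0.902 = 423.7 g.

(a) 24.1 kg; (b) 424 g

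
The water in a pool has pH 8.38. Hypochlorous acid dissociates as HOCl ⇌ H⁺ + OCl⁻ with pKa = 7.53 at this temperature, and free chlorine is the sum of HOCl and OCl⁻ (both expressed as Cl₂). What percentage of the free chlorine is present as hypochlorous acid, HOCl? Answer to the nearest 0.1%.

[OCl⁻]/[HOCl] = 10^(pH − pKa) = 10^(8.38 − 7.53) = 10^0.85 = 7.079.
Fraction as HOCl = 1 / (1 + 7.079) = 0.1238.

12.4%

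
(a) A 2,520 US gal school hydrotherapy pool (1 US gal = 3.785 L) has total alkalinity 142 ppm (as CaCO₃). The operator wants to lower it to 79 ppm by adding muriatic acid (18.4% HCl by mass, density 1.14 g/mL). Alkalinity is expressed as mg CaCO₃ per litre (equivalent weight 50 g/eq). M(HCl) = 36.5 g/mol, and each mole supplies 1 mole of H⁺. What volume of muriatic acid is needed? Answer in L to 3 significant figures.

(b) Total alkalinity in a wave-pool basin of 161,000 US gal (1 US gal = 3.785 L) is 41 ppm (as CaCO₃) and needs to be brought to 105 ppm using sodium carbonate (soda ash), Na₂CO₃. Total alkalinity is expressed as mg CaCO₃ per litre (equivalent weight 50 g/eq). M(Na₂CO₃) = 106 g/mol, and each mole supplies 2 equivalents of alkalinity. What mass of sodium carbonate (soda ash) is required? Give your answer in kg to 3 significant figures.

(a) 2.09 L; (b) 41.3 kg

(a) Volume: 2,520 US gal × 3.785 L/gal = 9,538 L.
(a) Alkalinity to neutralize: (142 − 79) = 63 mg/L as CaCO₃ × 9,538 L = 600.9 g as CaCO₃.
(a) Equivalents of H⁺ required: 600.9 ÷ 50 g/eq = 12.02 eq = 12.02 mol HCl.
(a) Mass of HCl: 12.02 × 36.5 = 438.7 g.
(a) Mass of 18.4% solution: 438.7 / 0.184 = 2384 g.
(a) Volume: 2384 g ÷ 1.14 g/mL = 2091 mL.

(b) Volume: 161,000 US gal × 3.785 L/gal = 609,385 L.
(b) Alkalinity to add: (105 − 41) = 64 mg/L as CaCO₃ × 609,385 L = 39,000 g as CaCO₃.
(b) Equivalents: 39,000 g ÷ 50 g/eq = 780 eq.
(b) Each mole of Na₂CO₃ supplies 2 eq, so 780 / 2 = 390 mol.
(b) Mass: 390 mol × 106 g/mol = 41,340 g.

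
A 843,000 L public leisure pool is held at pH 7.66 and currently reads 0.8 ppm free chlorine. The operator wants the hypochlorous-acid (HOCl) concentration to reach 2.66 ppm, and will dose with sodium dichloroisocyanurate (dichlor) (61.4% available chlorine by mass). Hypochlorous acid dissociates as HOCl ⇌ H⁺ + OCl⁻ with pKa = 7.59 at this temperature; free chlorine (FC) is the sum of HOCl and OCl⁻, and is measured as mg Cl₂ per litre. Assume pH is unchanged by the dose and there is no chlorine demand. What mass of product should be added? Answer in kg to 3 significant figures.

[OCl⁻]/[HOCl] = 10^(pH − pKa) = 10^(7.66 − 7.59) = 1.175; fraction as HOCl = 1/(1 + 1.175) = 0.4598.
Free chlorine required for 2.66 ppm HOCl: 2.66 / 0.4598 = 5.785 ppm.
FC to add: 5.785 − 0.8 = 4.985 mg/L as Cl₂.
Cl₂ equivalent: 4.985 mg/L × 843,000 L = 4203 g.
Product at 61.4% available Cl: 4203 / 0.614 = 6845 g.

6.84 kg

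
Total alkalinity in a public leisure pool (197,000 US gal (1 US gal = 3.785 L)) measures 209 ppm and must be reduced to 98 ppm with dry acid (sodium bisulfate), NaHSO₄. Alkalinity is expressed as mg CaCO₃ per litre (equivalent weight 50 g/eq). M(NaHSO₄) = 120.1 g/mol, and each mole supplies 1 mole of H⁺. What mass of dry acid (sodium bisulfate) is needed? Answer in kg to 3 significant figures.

Volume: 197,000 US gal × 3.785 L/gal = 745,645 L.
Alkalinity to neutralize: (209 − 98) = 111 mg/L as CaCO₃ × 745,645 L = 82,770 g as CaCO₃.
Equivalents of H⁺ required: 82,770 ÷ 50 g/eq = 1655 eq = 1655 mol NaHSO₄.
Mass of NaHSO₄: 1655 × 120.1 = 198,800 g.

199 kg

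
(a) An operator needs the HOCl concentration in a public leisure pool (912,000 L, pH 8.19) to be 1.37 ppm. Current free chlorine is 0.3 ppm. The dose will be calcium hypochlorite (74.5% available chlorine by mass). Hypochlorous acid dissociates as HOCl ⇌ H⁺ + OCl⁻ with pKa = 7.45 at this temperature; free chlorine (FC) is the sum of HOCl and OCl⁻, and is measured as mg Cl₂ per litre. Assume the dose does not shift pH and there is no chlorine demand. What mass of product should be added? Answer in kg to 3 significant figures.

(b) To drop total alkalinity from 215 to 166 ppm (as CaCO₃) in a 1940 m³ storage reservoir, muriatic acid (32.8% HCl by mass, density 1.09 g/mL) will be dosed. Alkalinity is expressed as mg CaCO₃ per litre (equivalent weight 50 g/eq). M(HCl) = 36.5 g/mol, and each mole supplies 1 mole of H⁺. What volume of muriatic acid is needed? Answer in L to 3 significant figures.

(a) 10.5 kg; (b) 194 L

(a) [OCl⁻]/[HOCl] = 10^(pH − pKa) = 10^(8.19 − 7.45) = 5.495; fraction as HOCl = 1/(1 + 5.495) = 0.154.
(a) Free chlorine required for 1.37 ppm HOCl: 1.37 / 0.154 = 8.899 ppm.
(a) FC to add: 8.899 − 0.3 = 8.599 mg/L as Cl₂.
(a) Cl₂ equivalent: 8.599 mg/L × 912,000 L = 7842 g.
(a) Product at 74.5% available Cl: 7842 / 0.745 = 10,530 g.

(b) Volume: 1940 m³ = 1,940,000 L.
(b) Alkalinity to neutralize: (215 − 166) = 49 mg/L as CaCO₃ × 1,940,000 L = 95,060 g as CaCO₃.
(b) Equivalents of H⁺ required: 95,060 ÷ 50 g/eq = 1901 eq = 1901 mol HCl.
(b) Mass of HCl: 1901 × 36.5 = 69,390 g.
(b) Mass of 32.8% solution: 69,390 / 0.328 = 211,600 g.
(b) Volume: 211,600 g ÷ 1.09 g/mL = 194,100 mL.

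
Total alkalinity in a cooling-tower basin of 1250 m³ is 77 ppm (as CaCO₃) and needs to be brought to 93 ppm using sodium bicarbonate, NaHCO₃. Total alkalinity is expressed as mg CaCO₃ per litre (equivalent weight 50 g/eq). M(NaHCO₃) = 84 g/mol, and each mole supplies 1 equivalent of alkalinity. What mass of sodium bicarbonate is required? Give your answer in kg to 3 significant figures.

33.6 kg

Volume: 1250 m³ = 1,250,000 L.
Alkalinity to add: (93 − 77) = 16 mg/L as CaCO₃ × 1,250,000 L = 20,000 g as CaCO₃.
Equivalents: 20,000 g ÷ 50 g/eq = 400 eq.
NaHCO₃ supplies 1 eq per mole → 400 mol.
Mass: 400 mol × 84 g/mol = 33,600 g.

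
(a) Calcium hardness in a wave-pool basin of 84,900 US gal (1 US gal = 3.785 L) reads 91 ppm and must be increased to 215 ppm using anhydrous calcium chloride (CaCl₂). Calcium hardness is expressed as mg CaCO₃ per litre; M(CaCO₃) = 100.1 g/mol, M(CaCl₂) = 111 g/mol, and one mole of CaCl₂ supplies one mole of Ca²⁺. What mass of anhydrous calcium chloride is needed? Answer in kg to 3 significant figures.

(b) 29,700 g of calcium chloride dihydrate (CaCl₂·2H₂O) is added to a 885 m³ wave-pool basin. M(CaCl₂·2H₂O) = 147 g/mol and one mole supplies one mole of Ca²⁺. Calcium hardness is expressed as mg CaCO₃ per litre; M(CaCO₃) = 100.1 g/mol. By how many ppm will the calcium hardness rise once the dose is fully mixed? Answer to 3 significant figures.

(a) 44.2 kg; (b) 22.9 ppm

(a) Volume: 84,900 US gal × 3.785 L/gal = 321,346 L.
(a) Hardness to add: (215 − 91) = 124 mg/L as CaCO₃ × 321,346 L = 39,850 g as CaCO₃.
(a) Moles of Ca²⁺ (1 mol Ca²⁺ ≡ 1 mol CaCO₃): 39,850 / 100.1 g/mol = 398.1 mol.
(a) Mass of CaCl₂: 398.1 × 111 = 44,190 g.

(b) Volume: 885 m³ = 885,000 L.
(b) Moles of Ca²⁺: 29,700 g ÷ 147 g/mol = 202 mol.
(b) As CaCO₃: 202 mol × 100.1 g/mol = 20,220 g.
(b) Rise: 20,220 g / 885,000 L × 1000 = 22.85 mg/L.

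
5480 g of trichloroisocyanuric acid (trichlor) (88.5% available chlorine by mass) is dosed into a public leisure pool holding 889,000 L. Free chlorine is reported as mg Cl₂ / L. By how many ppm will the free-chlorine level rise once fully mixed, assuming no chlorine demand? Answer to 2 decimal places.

5.46 ppm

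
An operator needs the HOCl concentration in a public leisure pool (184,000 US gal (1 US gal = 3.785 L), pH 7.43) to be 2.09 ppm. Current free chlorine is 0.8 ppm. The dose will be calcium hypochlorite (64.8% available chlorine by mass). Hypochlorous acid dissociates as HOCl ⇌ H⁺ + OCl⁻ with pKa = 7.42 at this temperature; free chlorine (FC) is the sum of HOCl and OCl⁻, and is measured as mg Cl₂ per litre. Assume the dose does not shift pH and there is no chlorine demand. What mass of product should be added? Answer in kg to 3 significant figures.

Volume: 184,000 US gal × 3.785 L/gal = 696,440 L.
[OCl⁻]/[HOCl] = 10^(pH − pKa) = 10^(7.43 − 7.42) = 1.023; fraction as HOCl = 1/(1 + 1.023) = 0.4942.
Free chlorine required for 2.09 ppm HOCl: 2.09 / 0.4942 = 4.229 ppm.
FC to add: 4.229 − 0.8 = 3.429 mg/L as Cl₂.
Cl₂ equivalent: 3.429 mg/L × 696,440 L = 2388 g.
Product at 64.8% available Cl: 2388 / 0.648 = 3685 g.

3.68 kg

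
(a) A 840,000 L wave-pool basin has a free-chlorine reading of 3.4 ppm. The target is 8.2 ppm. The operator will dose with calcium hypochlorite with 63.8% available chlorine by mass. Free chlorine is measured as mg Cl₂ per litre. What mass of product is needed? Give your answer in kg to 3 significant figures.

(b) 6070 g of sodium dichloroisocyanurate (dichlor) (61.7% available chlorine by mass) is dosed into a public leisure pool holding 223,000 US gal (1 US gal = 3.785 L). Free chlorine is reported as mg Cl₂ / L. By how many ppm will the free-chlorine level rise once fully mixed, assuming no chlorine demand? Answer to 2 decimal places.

(a) 6.32 kg; (b) 4.44 ppm

(a) Chlorine deficit: 8.2 − 3.4 = 4.8 ppm = 4.8 mg/L as Cl₂.
(a) Cl₂ equivalent needed: 4.8 mg/L × 840,000 L = 4,032,000 mg = 4032 g.
(a) Product at 63.8% available chlorine: 4032 / 0.638 = 6320 g.

(b) Volume: 223,000 US gal × 3.785 L/gal = 844,055 L.
(b) Available chlorine delivered: 6070 g × 0.617 = 3745 g as Cl₂.
(b) Concentration rise: 3745 g / 844,055 L = 4.437 mg/L = 4.44 ppm.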